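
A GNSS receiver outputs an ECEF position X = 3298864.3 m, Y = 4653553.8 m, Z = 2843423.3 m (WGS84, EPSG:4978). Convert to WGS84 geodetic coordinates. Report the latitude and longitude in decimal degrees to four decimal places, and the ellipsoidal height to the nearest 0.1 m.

λ = atan2(Y, X) = 54.66749997°; p = √(X²+Y²) = 5704215.0 m.
Bowring's method on WGS84 (a = 6378137 m, b = 6356752.314 m) gives φ = 26.64920015°, h = -236.409 m.

lat 26.6492°, lon 54.6675°, h -236.4 m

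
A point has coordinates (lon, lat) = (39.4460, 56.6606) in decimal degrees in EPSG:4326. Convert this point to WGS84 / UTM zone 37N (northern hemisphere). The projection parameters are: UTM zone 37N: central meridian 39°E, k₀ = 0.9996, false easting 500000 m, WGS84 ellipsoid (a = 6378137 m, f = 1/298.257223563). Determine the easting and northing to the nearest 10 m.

Zone 37 central meridian λ₀ = 6×37 − 183 = 39°; Δλ = +0.4460°.
Transverse Mercator on WGS84 with k₀ = 0.9996 gives E = 527339.605 m, N = 6279695.427 m.

E 527340 m, N 6279700 m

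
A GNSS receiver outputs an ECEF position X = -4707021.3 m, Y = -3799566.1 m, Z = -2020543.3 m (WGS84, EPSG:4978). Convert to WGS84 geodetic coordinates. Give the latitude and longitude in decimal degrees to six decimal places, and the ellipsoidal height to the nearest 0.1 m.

lat -18.586200°, lon -141.089100°, h 1741.9 m

λ = atan2(Y, X) = -141.08910007°; p = √(X²+Y²) = 6049194.3 m.
Bowring's method on WGS84 (a = 6378137 m, b = 6356752.314 m) gives φ = -18.58620048°, h = 1741.868 m.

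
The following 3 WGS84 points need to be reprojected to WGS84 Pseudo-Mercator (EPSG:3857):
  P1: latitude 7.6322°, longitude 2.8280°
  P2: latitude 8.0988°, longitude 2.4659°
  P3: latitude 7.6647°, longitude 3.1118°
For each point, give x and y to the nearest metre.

Web Mercator: x = R·λ, y = R·ln tan(π/4+φ/2), R = 6378137 m.
P1 (7.6322°, 2.8280°) → (314811.520, 852136.425) m.
P2 (8.0988°, 2.4659°) → (274502.732, 904571.555) m.
P3 (7.6647°, 3.1118°) → (346403.991, 855786.784) m.

P1: x 314812 m, y 852136 m; P2: x 274503 m, y 904572 m; P3: x 346404 m, y 855787 m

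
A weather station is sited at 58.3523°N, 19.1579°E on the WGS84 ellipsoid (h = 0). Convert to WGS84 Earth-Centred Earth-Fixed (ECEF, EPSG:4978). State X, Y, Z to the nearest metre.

WGS84: a = 6378137 m, e² = 0.006694380; N(φ) = a/√(1−e²sin²φ) = 6393664.925 m.
X = (N+h)·cosφ·cosλ = 3168930.717 m; Y = (N+h)·cosφ·sinλ = 1100928.249 m; Z = (N(1−e²)+h)·sinφ = 5406429.019 m.

X 3168931 m, Y 1100928 m, Z 5406429 m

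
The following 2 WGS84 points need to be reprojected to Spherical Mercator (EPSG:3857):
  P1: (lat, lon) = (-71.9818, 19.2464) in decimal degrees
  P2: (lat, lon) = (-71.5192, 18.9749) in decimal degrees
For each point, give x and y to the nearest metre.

Web Mercator: x = R·λ, y = R·ln tan(π/4+φ/2), R = 6378137 m.
P1 (-71.9818°, 19.2464°) → (2142499.448, -11746631.497) m.
P2 (-71.5192°, 18.9749°) → (2112276.206, -11582179.311) m.

P1: x 2142499 m, y -11746631 m; P2: x 2112276 m, y -11582179 m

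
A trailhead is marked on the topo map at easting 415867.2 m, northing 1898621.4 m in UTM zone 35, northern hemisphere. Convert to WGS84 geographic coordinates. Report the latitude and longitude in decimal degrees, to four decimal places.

lat 17.1708°, lon 26.2089°

Zone 35N: λ₀ = 27°, k₀ = 0.9996, false easting 500000 m.
Meridian distance M = (N − FN)/k₀ = 1899381.2 m.
Inverse transverse Mercator on WGS84 gives φ = 17.17079980°, λ = 26.20890018°.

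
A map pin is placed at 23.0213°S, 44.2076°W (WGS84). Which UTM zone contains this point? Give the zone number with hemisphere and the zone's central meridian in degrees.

UTM zone = ⌊(λ + 180)/6⌋ + 1; -44.2076° ∈ [-48°, -42°) → zone 23.
Hemisphere: S (φ < 0).
Central meridian λ₀ = 6×23 − 183 = -45°.

Zone 23S, central meridian -45°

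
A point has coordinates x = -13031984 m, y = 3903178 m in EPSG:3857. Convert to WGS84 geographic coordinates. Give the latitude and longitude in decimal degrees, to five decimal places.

R = 6378137 m. λ = x/R = -117.06830410°.
φ = 2·arctan(exp(y/R)) − 90° = 2·arctan(1.84405) − 90° = 33.05930230°.

lat 33.05930°, lon -117.06830°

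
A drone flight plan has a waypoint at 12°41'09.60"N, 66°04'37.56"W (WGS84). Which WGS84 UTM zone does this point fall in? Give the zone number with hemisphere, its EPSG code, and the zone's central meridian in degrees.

Zone 19N (EPSG:32619), central meridian -69°

UTM zone = ⌊(λ + 180)/6⌋ + 1; -66.0771° ∈ [-72°, -66°) → zone 19.
Hemisphere: N (φ ≥ 0).
Central meridian λ₀ = 6×19 − 183 = -69°.
EPSG code: 32619.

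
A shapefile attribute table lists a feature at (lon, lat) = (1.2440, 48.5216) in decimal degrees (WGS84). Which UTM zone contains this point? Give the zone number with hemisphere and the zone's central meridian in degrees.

Zone 31N, central meridian 3°

UTM zone = ⌊(λ + 180)/6⌋ + 1; 1.2440° ∈ [0°, 6°) → zone 31.
Hemisphere: N (φ ≥ 0).
Central meridian λ₀ = 6×31 − 183 = 3°.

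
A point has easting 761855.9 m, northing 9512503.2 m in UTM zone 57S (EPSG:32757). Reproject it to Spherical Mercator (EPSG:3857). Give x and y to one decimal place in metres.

x 17962457.4 m, y -491035.9 m

Unproject from UTM 57S (λ₀ = 159°) → φ = -4.40669961°, λ = 161.35949979°.
Web Mercator (R = 6378137 m): x = 17962457.351 m, y = -491035.905 m.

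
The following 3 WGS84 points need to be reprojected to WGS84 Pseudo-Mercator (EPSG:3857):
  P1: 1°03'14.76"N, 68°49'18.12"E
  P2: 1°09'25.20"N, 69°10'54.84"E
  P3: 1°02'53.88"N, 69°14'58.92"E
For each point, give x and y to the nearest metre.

Web Mercator: x = R·λ, y = R·ln tan(π/4+φ/2), R = 6378137 m.
P1 (1.0541°, 68.8217°) → (7661196.600, 117348.495) m.
P2 (1.1570°, 69.1819°) → (7701293.880, 128805.405) m.
P3 (1.0483°, 69.2497°) → (7708841.342, 116702.734) m.

P1: x 7661197 m, y 117348 m; P2: x 7701294 m, y 128805 m; P3: x 7708841 m, y 116703 m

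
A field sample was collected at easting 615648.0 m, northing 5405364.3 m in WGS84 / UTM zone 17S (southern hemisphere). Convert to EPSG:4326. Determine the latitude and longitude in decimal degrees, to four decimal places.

lat -41.4950°, lon -79.6145°

Zone 17S: λ₀ = -81°, k₀ = 0.9996, false easting 500000 m, false northing 10000000 m.
Meridian distance M = (N − FN)/k₀ = -4596474.3 m.
Inverse transverse Mercator on WGS84 gives φ = -41.49500040°, λ = -79.61449952°.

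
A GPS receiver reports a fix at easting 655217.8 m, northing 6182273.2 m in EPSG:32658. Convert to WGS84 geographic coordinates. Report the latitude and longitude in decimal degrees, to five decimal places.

Zone 58N: λ₀ = 165°, k₀ = 0.9996, false easting 500000 m.
Meridian distance M = (N − FN)/k₀ = 6184747.1 m.
Inverse transverse Mercator on WGS84 gives φ = 55.76120041°, λ = 167.47379996°.

lat 55.76120°, lon 167.47380°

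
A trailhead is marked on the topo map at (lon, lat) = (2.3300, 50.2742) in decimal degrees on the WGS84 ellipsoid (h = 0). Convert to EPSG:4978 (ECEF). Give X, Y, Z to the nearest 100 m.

WGS84: a = 6378137 m, e² = 0.006694380; N(φ) = a/√(1−e²sin²φ) = 6390803.172 m.
X = (N+h)·cosφ·cosλ = 4081076.276 m; Y = (N+h)·cosφ·sinλ = 166053.294 m; Z = (N(1−e²)+h)·sinφ = 4882337.906 m.

X 4081100 m, Y 166100 m, Z 4882300 m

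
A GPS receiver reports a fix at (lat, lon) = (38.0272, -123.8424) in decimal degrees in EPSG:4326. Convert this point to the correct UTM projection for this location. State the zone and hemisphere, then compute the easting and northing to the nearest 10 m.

Longitude -123.8424° lies in the 6° band [-126°, -120°), giving zone 10; latitude is north of the equator, so 10N.
Zone 10 central meridian λ₀ = 6×10 − 183 = -123°; Δλ = -0.8424°.
Transverse Mercator on WGS84 with k₀ = 0.9996 gives E = 426066.208 m, N = 4209167.759 m.

Zone 10N: E 426070 m, N 4209170 m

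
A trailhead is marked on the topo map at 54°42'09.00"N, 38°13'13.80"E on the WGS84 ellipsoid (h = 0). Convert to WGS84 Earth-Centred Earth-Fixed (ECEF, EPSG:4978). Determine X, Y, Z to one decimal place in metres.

X 2901880.7 m, Y 2285236.6 m, Z 5182317.5 m

WGS84: a = 6378137 m, e² = 0.006694380; N(φ) = a/√(1−e²sin²φ) = 6392405.662 m.
X = (N+h)·cosφ·cosλ = 2901880.704 m; Y = (N+h)·cosφ·sinλ = 2285236.630 m; Z = (N(1−e²)+h)·sinφ = 5182317.512 m.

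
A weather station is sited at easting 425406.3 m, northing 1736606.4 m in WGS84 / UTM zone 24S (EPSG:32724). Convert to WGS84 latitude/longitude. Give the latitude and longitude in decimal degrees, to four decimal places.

Zone 24S: λ₀ = -39°, k₀ = 0.9996, false easting 500000 m, false northing 10000000 m.
Meridian distance M = (N − FN)/k₀ = -8266700.3 m.
Inverse transverse Mercator on WGS84 gives φ = -74.44630022°, λ = -41.49289957°.

lat -74.4463°, lon -41.4929°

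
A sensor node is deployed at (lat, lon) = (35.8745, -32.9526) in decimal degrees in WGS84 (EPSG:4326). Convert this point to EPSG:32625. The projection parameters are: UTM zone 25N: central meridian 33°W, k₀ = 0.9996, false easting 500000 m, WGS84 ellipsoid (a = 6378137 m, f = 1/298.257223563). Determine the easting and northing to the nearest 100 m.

Zone 25 central meridian λ₀ = 6×25 − 183 = -33°; Δλ = +0.0474°.
Transverse Mercator on WGS84 with k₀ = 0.9996 gives E = 504278.808 m, N = 3970029.852 m.

E 504300 m, N 3970000 m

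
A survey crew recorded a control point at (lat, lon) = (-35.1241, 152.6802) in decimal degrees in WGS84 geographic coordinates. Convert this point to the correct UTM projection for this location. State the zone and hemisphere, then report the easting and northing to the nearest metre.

Zone 56S: E 470862 m, N 6113148 m

Longitude 152.6802° lies in the 6° band [150°, 156°), giving zone 56; latitude is south of the equator, so 56S.
Zone 56 central meridian λ₀ = 6×56 − 183 = 153°; Δλ = -0.3198°.
Transverse Mercator on WGS84 with k₀ = 0.9996 gives E = 470861.797 m, N = 6113147.789 m.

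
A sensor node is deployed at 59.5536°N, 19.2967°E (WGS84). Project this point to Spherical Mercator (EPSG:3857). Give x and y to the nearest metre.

Web Mercator is spherical with R = a = 6378137 m.
x = R·λ = 6378137 × 0.336790950 = 2148098.818 m.
y = R·ln tan(π/4 + φ/2) = 6378137 × 1.301479645 = 8301015.478 m.

x 2148099 m, y 8301015 m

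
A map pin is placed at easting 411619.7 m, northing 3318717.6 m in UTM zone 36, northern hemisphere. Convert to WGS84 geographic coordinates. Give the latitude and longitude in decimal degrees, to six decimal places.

lat 29.996200°, lon 32.083700°

Zone 36N: λ₀ = 33°, k₀ = 0.9996, false easting 500000 m.
Meridian distance M = (N − FN)/k₀ = 3320045.6 m.
Inverse transverse Mercator on WGS84 gives φ = 29.99619987°, λ = 32.08369979°.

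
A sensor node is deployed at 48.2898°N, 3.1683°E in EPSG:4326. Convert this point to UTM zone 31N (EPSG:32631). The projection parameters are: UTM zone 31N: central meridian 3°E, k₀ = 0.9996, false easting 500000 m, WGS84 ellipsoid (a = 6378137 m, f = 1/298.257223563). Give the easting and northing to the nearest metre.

Zone 31 central meridian λ₀ = 6×31 − 183 = 3°; Δλ = +0.1683°.
Transverse Mercator on WGS84 with k₀ = 0.9996 gives E = 512483.948 m, N = 5348524.795 m.

E 512484 m, N 5348525 m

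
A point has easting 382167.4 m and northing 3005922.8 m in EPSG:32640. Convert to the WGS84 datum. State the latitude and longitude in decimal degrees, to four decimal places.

Zone 40N: λ₀ = 57°, k₀ = 0.9996, false easting 500000 m.
Meridian distance M = (N − FN)/k₀ = 3007125.7 m.
Inverse transverse Mercator on WGS84 gives φ = 27.17090028°, λ = 55.81059998°.

lat 27.1709°, lon 55.8106°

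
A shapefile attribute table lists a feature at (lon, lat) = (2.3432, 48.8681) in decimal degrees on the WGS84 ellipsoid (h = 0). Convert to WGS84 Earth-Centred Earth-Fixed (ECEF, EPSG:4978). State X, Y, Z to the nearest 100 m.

X 4200000 m, Y 171900 m, Z 4780900 m

WGS84: a = 6378137 m, e² = 0.006694380; N(φ) = a/√(1−e²sin²φ) = 6390282.932 m.
X = (N+h)·cosφ·cosλ = 4199979.489 m; Y = (N+h)·cosφ·sinλ = 171860.517 m; Z = (N(1−e²)+h)·sinφ = 4780922.680 m.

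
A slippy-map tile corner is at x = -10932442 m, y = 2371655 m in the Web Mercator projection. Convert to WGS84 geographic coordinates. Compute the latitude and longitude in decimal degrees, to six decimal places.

R = 6378137 m. λ = x/R = -98.20779741°.
φ = 2·arctan(exp(y/R)) − 90° = 2·arctan(1.45040) − 90° = 20.83029882°.

lat 20.830299°, lon -98.207797°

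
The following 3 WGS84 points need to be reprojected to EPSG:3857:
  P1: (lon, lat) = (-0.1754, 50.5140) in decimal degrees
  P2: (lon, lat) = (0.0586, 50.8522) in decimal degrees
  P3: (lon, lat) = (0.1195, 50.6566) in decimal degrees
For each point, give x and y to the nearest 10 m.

P1: x -19530 m, y 6535770 m; P2: x 6520 m, y 6595190 m; P3: x 13300 m, y 6560770 m

Web Mercator: x = R·λ, y = R·ln tan(π/4+φ/2), R = 6378137 m.
P1 (50.5140°, -0.1754°) → (-19525.439, 6535772.059) m.
P2 (50.8522°, 0.0586°) → (6523.322, 6595191.138) m.
P3 (50.6566°, 0.1195°) → (13302.679, 6560773.566) m.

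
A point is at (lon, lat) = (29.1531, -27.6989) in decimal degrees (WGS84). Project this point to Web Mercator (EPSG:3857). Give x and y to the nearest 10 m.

Web Mercator is spherical with R = a = 6378137 m.
x = R·λ = 6378137 × 0.508817582 = 3245308.247 m.
y = R·ln tan(π/4 + φ/2) = 6378137 × -0.503448692 = -3211064.733 m.

x 3245310 m, y -3211060 m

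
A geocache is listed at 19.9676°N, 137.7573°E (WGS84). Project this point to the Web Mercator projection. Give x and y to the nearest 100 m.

x 15335100 m, y 2269200 m

Web Mercator is spherical with R = a = 6378137 m.
x = R·λ = 6378137 × 2.404318454 = 15335072.489 m.
y = R·ln tan(π/4 + φ/2) = 6378137 × 0.355776788 = 2269193.097 m.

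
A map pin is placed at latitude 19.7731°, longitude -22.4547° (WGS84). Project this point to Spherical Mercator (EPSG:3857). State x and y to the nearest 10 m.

Web Mercator is spherical with R = a = 6378137 m.
x = R·λ = 6378137 × -0.391908448 = -2499645.770 m.
y = R·ln tan(π/4 + φ/2) = 6378137 × 0.352167222 = 2246170.790 m.

x -2499650 m, y 2246170 m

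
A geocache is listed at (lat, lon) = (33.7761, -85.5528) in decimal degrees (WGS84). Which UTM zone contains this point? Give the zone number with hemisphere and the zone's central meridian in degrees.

Zone 16N, central meridian -87°

UTM zone = ⌊(λ + 180)/6⌋ + 1; -85.5528° ∈ [-90°, -84°) → zone 16.
Hemisphere: N (φ ≥ 0).
Central meridian λ₀ = 6×16 − 183 = -87°.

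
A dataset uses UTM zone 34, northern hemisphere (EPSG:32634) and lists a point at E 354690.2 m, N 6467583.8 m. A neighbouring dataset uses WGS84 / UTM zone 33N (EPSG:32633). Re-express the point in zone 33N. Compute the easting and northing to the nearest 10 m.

E 706050 m, N 6470290 m

UTM 34N → geographic: φ = 58.32510014°, λ = 18.51879983°.
UTM 33N (λ₀ = 15°) forward: E = 706046.882 m, N = 6470292.790 m.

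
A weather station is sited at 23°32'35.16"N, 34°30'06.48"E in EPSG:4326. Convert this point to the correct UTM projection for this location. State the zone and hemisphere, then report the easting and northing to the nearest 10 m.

Zone 36N: E 653300 m, N 2604450 m

Longitude 34.5018° lies in the 6° band [30°, 36°), giving zone 36; latitude is north of the equator, so 36N.
Zone 36 central meridian λ₀ = 6×36 − 183 = 33°; Δλ = +1.5018°.
Transverse Mercator on WGS84 with k₀ = 0.9996 gives E = 653296.170 m, N = 2604445.467 m.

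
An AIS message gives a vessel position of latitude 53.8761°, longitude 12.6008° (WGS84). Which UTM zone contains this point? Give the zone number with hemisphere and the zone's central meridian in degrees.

UTM zone = ⌊(λ + 180)/6⌋ + 1; 12.6008° ∈ [12°, 18°) → zone 33.
Hemisphere: N (φ ≥ 0).
Central meridian λ₀ = 6×33 − 183 = 15°.

Zone 33N, central meridian 15°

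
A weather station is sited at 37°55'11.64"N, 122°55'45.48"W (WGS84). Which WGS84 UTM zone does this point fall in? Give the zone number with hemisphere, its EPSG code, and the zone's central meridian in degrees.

Zone 10N (EPSG:32610), central meridian -123°

UTM zone = ⌊(λ + 180)/6⌋ + 1; -122.9293° ∈ [-126°, -120°) → zone 10.
Hemisphere: N (φ ≥ 0).
Central meridian λ₀ = 6×10 − 183 = -123°.
EPSG code: 32610.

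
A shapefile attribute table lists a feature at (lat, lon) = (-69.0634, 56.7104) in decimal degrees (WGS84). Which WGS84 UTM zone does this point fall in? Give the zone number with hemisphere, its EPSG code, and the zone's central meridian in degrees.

Zone 40S (EPSG:32740), central meridian 57°

UTM zone = ⌊(λ + 180)/6⌋ + 1; 56.7104° ∈ [54°, 60°) → zone 40.
Hemisphere: S (φ < 0).
Central meridian λ₀ = 6×40 − 183 = 57°.
EPSG code: 32740.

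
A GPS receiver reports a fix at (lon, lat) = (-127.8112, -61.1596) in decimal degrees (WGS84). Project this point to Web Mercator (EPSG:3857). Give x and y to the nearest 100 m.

x -14227900 m, y -8662600 m

Web Mercator is spherical with R = a = 6378137 m.
x = R·λ = 6378137 × -2.230726261 = -14227877.702 m.
y = R·ln tan(π/4 + φ/2) = 6378137 × -1.358164958 = -8662562.168 m.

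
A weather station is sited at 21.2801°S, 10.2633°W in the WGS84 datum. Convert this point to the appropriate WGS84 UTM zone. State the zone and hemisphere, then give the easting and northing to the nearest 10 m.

Zone 29S: E 368950 m, N 7646330 m

Longitude -10.2633° lies in the 6° band [-12°, -6°), giving zone 29; latitude is south of the equator, so 29S.
Zone 29 central meridian λ₀ = 6×29 − 183 = -9°; Δλ = -1.2633°.
Transverse Mercator on WGS84 with k₀ = 0.9996 gives E = 368945.362 m, N = 7646328.001 m.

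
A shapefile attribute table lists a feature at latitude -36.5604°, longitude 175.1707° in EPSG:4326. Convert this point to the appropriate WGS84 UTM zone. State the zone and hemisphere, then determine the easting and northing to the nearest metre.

Longitude 175.1707° lies in the 6° band [174°, 180°), giving zone 60; latitude is south of the equator, so 60S.
Zone 60 central meridian λ₀ = 6×60 − 183 = 177°; Δλ = -1.8293°.
Transverse Mercator on WGS84 with k₀ = 0.9996 gives E = 336295.733 m, N = 5952335.099 m.

Zone 60S: E 336296 m, N 5952335 m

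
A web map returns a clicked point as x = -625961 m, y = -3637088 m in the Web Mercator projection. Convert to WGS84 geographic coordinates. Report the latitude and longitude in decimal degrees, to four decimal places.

R = 6378137 m. λ = x/R = -5.62310334°.
φ = 2·arctan(exp(y/R)) − 90° = 2·arctan(0.56539) − 90° = -31.03340362°.

lat -31.0334°, lon -5.6231°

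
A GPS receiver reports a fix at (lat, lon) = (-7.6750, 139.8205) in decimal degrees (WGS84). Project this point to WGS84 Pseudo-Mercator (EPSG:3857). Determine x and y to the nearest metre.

x 15564747 m, y -856944 m

Web Mercator is spherical with R = a = 6378137 m.
x = R·λ = 6378137 × 2.440328087 = 15564746.862 m.
y = R·ln tan(π/4 + φ/2) = 6378137 × -0.134356431 = -856943.725 m.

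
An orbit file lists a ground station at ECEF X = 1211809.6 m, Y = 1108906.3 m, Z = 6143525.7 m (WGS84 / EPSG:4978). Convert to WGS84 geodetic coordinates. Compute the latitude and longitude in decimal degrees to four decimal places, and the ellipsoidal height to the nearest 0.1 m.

λ = atan2(Y, X) = 42.46110014°; p = √(X²+Y²) = 1642606.4 m.
Bowring's method on WGS84 (a = 6378137 m, b = 6356752.314 m) gives φ = 75.12659947°, h = 1156.501 m.

lat 75.1266°, lon 42.4611°, h 1156.5 m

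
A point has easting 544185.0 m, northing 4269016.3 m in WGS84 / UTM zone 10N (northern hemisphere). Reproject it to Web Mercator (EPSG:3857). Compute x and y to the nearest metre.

x -13635836 m, y 4660050 m

Unproject from UTM 10N (λ₀ = -123°) → φ = 38.56850029°, λ = -122.49279969°.
Web Mercator (R = 6378137 m): x = -13635836.088 m, y = 4660050.071 m.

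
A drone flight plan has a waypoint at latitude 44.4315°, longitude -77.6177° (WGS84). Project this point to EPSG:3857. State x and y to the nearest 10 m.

Web Mercator is spherical with R = a = 6378137 m.
x = R·λ = 6378137 × -1.354684423 = -8640362.841 m.
y = R·ln tan(π/4 + φ/2) = 6378137 × 0.867410412 = 5532462.442 m.

x -8640360 m, y 5532460 m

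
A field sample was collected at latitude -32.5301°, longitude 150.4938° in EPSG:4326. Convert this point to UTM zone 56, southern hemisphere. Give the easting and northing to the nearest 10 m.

E 264620 m, N 6398030 m

Zone 56 central meridian λ₀ = 6×56 − 183 = 153°; Δλ = -2.5062°.
Transverse Mercator on WGS84 with k₀ = 0.9996 gives E = 264616.210 m, N = 6398034.870 m.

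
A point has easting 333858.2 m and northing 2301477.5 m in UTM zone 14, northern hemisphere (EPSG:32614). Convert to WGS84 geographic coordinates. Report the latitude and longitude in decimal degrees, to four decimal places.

lat 20.8058°, lon -100.5964°

Zone 14N: λ₀ = -99°, k₀ = 0.9996, false easting 500000 m.
Meridian distance M = (N − FN)/k₀ = 2302398.5 m.
Inverse transverse Mercator on WGS84 gives φ = 20.80579983°, λ = -100.59640006°.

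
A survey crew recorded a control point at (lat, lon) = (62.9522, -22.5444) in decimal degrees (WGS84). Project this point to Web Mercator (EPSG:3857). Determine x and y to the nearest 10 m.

Web Mercator is spherical with R = a = 6378137 m.
x = R·λ = 6378137 × -0.393474008 = -2509631.128 m.
y = R·ln tan(π/4 + φ/2) = 6378137 × 1.424952117 = 9088539.823 m.

x -2509630 m, y 9088540 m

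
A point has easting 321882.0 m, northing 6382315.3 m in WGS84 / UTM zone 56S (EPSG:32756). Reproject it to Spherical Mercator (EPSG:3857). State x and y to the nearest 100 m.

Unproject from UTM 56S (λ₀ = 153°) → φ = -32.68250014°, λ = 151.10020025°.
Web Mercator (R = 6378137 m): x = 16820397.351 m, y = -3853236.600 m.

x 16820400 m, y -3853200 m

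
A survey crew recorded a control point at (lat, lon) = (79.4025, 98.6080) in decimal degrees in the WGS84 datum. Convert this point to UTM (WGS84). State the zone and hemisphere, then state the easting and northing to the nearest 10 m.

Zone 47N: E 491950 m, N 8814920 m

Longitude 98.6080° lies in the 6° band [96°, 102°), giving zone 47; latitude is north of the equator, so 47N.
Zone 47 central meridian λ₀ = 6×47 − 183 = 99°; Δλ = -0.3920°.
Transverse Mercator on WGS84 with k₀ = 0.9996 gives E = 491951.941 m, N = 8814923.975 m.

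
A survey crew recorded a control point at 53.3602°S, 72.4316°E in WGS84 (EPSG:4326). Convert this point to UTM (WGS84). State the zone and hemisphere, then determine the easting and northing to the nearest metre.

Zone 43S: E 329088 m, N 4084584 m

Longitude 72.4316° lies in the 6° band [72°, 78°), giving zone 43; latitude is south of the equator, so 43S.
Zone 43 central meridian λ₀ = 6×43 − 183 = 75°; Δλ = -2.5684°.
Transverse Mercator on WGS84 with k₀ = 0.9996 gives E = 329088.091 m, N = 4084584.292 m.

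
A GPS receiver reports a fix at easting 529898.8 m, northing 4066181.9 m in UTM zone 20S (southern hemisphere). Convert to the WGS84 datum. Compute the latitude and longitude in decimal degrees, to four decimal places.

lat -53.5524°, lon -62.5487°

Zone 20S: λ₀ = -63°, k₀ = 0.9996, false easting 500000 m, false northing 10000000 m.
Meridian distance M = (N − FN)/k₀ = -5936192.6 m.
Inverse transverse Mercator on WGS84 gives φ = -53.55240036°, λ = -62.54870071°.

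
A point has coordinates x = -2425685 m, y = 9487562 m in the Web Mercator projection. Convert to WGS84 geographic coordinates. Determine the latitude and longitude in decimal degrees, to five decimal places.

lat 64.53740°, lon -21.79030°

R = 6378137 m. λ = x/R = -21.79029910°.
φ = 2·arctan(exp(y/R)) − 90° = 2·arctan(4.42607) − 90° = 64.53739910°.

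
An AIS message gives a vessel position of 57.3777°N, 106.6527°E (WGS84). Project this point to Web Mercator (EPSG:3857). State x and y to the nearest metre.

x 11872524 m, y 7837712 m

Web Mercator is spherical with R = a = 6378137 m.
x = R·λ = 6378137 × 1.861440771 = 11872524.256 m.
y = R·ln tan(π/4 + φ/2) = 6378137 × 1.228840386 = 7837712.332 m.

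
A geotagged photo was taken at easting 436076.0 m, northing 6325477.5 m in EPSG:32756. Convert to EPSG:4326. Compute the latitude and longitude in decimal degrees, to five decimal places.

lat -33.20770°, lon 152.31410°

Zone 56S: λ₀ = 153°, k₀ = 0.9996, false easting 500000 m, false northing 10000000 m.
Meridian distance M = (N − FN)/k₀ = -3675992.9 m.
Inverse transverse Mercator on WGS84 gives φ = -33.20769973°, λ = 152.31409987°.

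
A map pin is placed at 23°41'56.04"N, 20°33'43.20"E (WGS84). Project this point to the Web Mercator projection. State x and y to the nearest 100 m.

x 2289000 m, y 2716800 m

Web Mercator is spherical with R = a = 6378137 m.
x = R·λ = 6378137 × 0.358874601 = 2288951.370 m.
y = R·ln tan(π/4 + φ/2) = 6378137 × 0.425948902 = 2716760.452 m.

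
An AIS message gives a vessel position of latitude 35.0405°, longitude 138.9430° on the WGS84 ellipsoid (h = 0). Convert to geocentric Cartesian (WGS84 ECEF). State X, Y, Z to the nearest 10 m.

WGS84: a = 6378137 m, e² = 0.006694380; N(φ) = a/√(1−e²sin²φ) = 6385186.406 m.
X = (N+h)·cosφ·cosλ = -3942093.247 m; Y = (N+h)·cosφ·sinλ = 3433700.585 m; Z = (N(1−e²)+h)·sinφ = 3641546.537 m.

X -3942090 m, Y 3433700 m, Z 3641550 m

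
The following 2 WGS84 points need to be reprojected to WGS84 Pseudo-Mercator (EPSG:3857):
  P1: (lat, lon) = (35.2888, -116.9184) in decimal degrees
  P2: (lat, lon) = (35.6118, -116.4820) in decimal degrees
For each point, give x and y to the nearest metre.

P1: x -13015297 m, y 4203197 m; P2: x -12966717 m, y 4247336 m

Web Mercator: x = R·λ, y = R·ln tan(π/4+φ/2), R = 6378137 m.
P1 (35.2888°, -116.9184°) → (-13015296.752, 4203197.4996) m.
P2 (35.6118°, -116.4820°) → (-12966716.927, 4247336.287) m.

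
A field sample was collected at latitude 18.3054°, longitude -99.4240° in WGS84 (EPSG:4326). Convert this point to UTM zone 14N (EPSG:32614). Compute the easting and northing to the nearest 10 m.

Zone 14 central meridian λ₀ = 6×14 − 183 = -99°; Δλ = -0.4240°.
Transverse Mercator on WGS84 with k₀ = 0.9996 gives E = 455191.819 m, N = 2024026.420 m.

E 455190 m, N 2024030 m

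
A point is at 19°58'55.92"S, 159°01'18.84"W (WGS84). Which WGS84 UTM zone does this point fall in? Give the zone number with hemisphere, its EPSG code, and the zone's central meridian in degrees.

UTM zone = ⌊(λ + 180)/6⌋ + 1; -159.0219° ∈ [-162°, -156°) → zone 4.
Hemisphere: S (φ < 0).
Central meridian λ₀ = 6×4 − 183 = -159°.
EPSG code: 32704.

Zone 4S (EPSG:32704), central meridian -159°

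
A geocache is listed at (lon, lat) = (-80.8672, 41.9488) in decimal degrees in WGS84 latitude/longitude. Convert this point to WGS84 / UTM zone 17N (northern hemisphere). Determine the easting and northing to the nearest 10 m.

Zone 17 central meridian λ₀ = 6×17 − 183 = -81°; Δλ = +0.1328°.
Transverse Mercator on WGS84 with k₀ = 0.9996 gives E = 511006.993 m, N = 4644100.100 m.

E 511010 m, N 4644100 m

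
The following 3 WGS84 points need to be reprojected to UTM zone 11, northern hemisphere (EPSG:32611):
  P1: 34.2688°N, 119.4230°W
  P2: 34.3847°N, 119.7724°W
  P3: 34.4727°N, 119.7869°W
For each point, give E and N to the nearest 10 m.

UTM zone 11N: λ₀ = -117°, k₀ = 0.9996.
P1 (34.2688°, -119.4230°) → (276923.943, 3794617.543) m.
P2 (34.3847°, -119.7724°) → (245098.485, 3808296.517) m.
P3 (34.4727°, -119.7869°) → (244033.612, 3818095.227) m.

P1: E 276920 m, N 3794620 m; P2: E 245100 m, N 3808300 m; P3: E 244030 m, N 3818100 m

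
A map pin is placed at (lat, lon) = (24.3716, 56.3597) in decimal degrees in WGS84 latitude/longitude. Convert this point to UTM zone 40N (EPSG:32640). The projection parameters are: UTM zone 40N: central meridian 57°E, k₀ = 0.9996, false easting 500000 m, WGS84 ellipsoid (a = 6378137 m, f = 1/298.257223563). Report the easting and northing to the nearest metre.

E 435062 m, N 2695519 m

Zone 40 central meridian λ₀ = 6×40 − 183 = 57°; Δλ = -0.6403°.
Transverse Mercator on WGS84 with k₀ = 0.9996 gives E = 435061.871 m, N = 2695518.567 m.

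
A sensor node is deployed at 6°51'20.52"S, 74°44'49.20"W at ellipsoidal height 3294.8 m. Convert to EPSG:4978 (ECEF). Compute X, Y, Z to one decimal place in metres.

X 1666913.8 m, Y -6112907.7 m, Z -756685.8 m

WGS84: a = 6378137 m, e² = 0.006694380; N(φ) = a/√(1−e²sin²φ) = 6378441.222 m.
X = (N+h)·cosφ·cosλ = 1666913.777 m; Y = (N+h)·cosφ·sinλ = -6112907.653 m; Z = (N(1−e²)+h)·sinφ = -756685.833 m.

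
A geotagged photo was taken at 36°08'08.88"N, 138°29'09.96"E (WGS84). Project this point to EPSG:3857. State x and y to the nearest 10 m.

Web Mercator is spherical with R = a = 6378137 m.
x = R·λ = 6378137 × 2.417038413 = 15416202.134 m.
y = R·ln tan(π/4 + φ/2) = 6378137 × 0.677207681 = 4319323.367 m.

x 15416200 m, y 4319320 m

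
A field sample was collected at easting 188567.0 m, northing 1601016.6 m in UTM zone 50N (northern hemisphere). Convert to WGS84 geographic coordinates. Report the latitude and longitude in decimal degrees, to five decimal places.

Zone 50N: λ₀ = 117°, k₀ = 0.9996, false easting 500000 m.
Meridian distance M = (N − FN)/k₀ = 1601657.3 m.
Inverse transverse Mercator on WGS84 gives φ = 14.46410010°, λ = 114.11130017°.

lat 14.46410°, lon 114.11130°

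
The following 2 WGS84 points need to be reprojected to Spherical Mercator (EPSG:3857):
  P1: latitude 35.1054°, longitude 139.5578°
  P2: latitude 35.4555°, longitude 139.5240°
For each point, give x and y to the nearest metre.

Web Mercator: x = R·λ, y = R·ln tan(π/4+φ/2), R = 6378137 m.
P1 (35.1054°, 139.5578°) → (15535503.232, 4178213.824) m.
P2 (35.4555°, 139.5240°) → (15531740.633, 4225955.362) m.

P1: x 15535503 m, y 4178214 m; P2: x 15531741 m, y 4225955 m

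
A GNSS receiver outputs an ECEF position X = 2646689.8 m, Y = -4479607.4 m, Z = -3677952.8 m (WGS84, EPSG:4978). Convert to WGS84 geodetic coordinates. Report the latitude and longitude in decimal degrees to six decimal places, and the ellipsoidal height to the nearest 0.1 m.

lat -35.437400°, lon -59.424100°, h 761.2 m

λ = atan2(Y, X) = -59.42410017°; p = √(X²+Y²) = 5203061.5 m.
Bowring's method on WGS84 (a = 6378137 m, b = 6356752.314 m) gives φ = -35.43740027°, h = 761.232 m.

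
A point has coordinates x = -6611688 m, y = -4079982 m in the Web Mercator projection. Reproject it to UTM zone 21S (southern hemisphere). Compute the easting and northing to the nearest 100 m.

E 279900 m, N 6193100 m

Web Mercator inverse (R = 6378137 m) → φ = -34.38029960°, λ = -59.39380384°.
UTM 21S forward: E = 279904.032 m, N = 6193078.660 m.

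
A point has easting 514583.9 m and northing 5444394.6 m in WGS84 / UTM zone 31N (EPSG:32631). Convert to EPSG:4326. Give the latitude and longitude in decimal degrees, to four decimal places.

Zone 31N: λ₀ = 3°, k₀ = 0.9996, false easting 500000 m.
Meridian distance M = (N − FN)/k₀ = 5446573.2 m.
Inverse transverse Mercator on WGS84 gives φ = 49.15219990°, λ = 3.20000033°.

lat 49.1522°, lon 3.2000°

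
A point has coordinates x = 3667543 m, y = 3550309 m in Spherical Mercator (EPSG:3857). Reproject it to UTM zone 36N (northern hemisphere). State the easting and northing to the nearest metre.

Web Mercator inverse (R = 6378137 m) → φ = 30.36310101°, λ = 32.94609932°.
UTM 36N forward: E = 494820.433 m, N = 3359022.230 m.

E 494820 m, N 3359022 m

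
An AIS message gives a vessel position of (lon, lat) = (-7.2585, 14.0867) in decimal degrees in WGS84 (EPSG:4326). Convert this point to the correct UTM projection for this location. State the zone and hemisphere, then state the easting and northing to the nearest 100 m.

Longitude -7.2585° lies in the 6° band [-12°, -6°), giving zone 29; latitude is north of the equator, so 29N.
Zone 29 central meridian λ₀ = 6×29 − 183 = -9°; Δλ = +1.7415°.
Transverse Mercator on WGS84 with k₀ = 0.9996 gives E = 688020.914 m, N = 1558010.559 m.

Zone 29N: E 688000 m, N 1558000 m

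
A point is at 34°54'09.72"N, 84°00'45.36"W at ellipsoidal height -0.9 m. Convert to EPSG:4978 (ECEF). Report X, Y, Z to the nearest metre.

X 546230 m, Y -5208044 m, Z 3629019 m

WGS84: a = 6378137 m, e² = 0.006694380; N(φ) = a/√(1−e²sin²φ) = 6385138.015 m.
X = (N+h)·cosφ·cosλ = 546229.503 m; Y = (N+h)·cosφ·sinλ = -5208043.573 m; Z = (N(1−e²)+h)·sinφ = 3629018.861 m.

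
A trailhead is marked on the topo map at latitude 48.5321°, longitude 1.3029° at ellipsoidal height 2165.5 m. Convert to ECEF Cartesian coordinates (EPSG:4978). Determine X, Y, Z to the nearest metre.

WGS84: a = 6378137 m, e² = 0.006694380; N(φ) = a/√(1−e²sin²φ) = 6390158.073 m.
X = (N+h)·cosφ·cosλ = 4231904.451 m; Y = (N+h)·cosφ·sinλ = 96249.653 m; Z = (N(1−e²)+h)·sinφ = 4757884.788 m.

X 4231904 m, Y 96250 m, Z 4757885 m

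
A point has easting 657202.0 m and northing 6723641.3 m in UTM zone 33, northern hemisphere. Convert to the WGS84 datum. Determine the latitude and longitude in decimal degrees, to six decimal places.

Zone 33N: λ₀ = 15°, k₀ = 0.9996, false easting 500000 m.
Meridian distance M = (N − FN)/k₀ = 6726331.8 m.
Inverse transverse Mercator on WGS84 gives φ = 60.61770005°, λ = 17.87269979°.

lat 60.617700°, lon 17.872700°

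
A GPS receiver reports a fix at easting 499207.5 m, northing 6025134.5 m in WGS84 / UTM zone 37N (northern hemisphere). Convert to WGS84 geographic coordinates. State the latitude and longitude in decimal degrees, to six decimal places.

Zone 37N: λ₀ = 39°, k₀ = 0.9996, false easting 500000 m.
Meridian distance M = (N − FN)/k₀ = 6027545.5 m.
Inverse transverse Mercator on WGS84 gives φ = 54.37400044°, λ = 38.98780029°.

lat 54.374000°, lon 38.987800°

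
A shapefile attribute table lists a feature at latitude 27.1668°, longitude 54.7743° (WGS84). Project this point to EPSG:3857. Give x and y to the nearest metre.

x 6097447 m, y 3144327 m

Web Mercator is spherical with R = a = 6378137 m.
x = R·λ = 6378137 × 0.955991880 = 6097447.185 m.
y = R·ln tan(π/4 + φ/2) = 6378137 × 0.492985131 = 3144326.706 m.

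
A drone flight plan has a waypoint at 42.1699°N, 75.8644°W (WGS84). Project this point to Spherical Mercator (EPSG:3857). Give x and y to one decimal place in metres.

Web Mercator is spherical with R = a = 6378137 m.
x = R·λ = 6378137 × -1.324083565 = -8445186.377 m.
y = R·ln tan(π/4 + φ/2) = 6378137 × 0.813162796 = 5186463.714 m.

x -8445186.4 m, y 5186463.7 m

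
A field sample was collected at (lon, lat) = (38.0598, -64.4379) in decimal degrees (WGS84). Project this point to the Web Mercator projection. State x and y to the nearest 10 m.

Web Mercator is spherical with R = a = 6378137 m.
x = R·λ = 6378137 × 0.664268823 = 4236797.556 m.
y = R·ln tan(π/4 + φ/2) = 6378137 × -1.483481084 = -9461845.591 m.

x 4236800 m, y -9461850 m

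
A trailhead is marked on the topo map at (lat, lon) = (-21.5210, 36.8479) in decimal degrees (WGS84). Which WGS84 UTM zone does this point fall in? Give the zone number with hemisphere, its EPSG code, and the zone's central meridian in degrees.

Zone 37S (EPSG:32737), central meridian 39°

UTM zone = ⌊(λ + 180)/6⌋ + 1; 36.8479° ∈ [36°, 42°) → zone 37.
Hemisphere: S (φ < 0).
Central meridian λ₀ = 6×37 − 183 = 39°.
EPSG code: 32737.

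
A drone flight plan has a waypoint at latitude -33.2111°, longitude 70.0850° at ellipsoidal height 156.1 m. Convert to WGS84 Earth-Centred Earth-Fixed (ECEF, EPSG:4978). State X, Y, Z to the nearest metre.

WGS84: a = 6378137 m, e² = 0.006694380; N(φ) = a/√(1−e²sin²φ) = 6384551.379 m.
X = (N+h)·cosφ·cosλ = 1819560.517 m; Y = (N+h)·cosφ·sinλ = 5022371.834 m; Z = (N(1−e²)+h)·sinφ = -3473655.836 m.

X 1819561 m, Y 5022372 m, Z -3473656 m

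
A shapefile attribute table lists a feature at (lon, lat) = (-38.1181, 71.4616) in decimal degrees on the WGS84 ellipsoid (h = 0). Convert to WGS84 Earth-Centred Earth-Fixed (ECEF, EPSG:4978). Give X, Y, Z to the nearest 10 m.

WGS84: a = 6378137 m, e² = 0.006694380; N(φ) = a/√(1−e²sin²φ) = 6397414.819 m.
X = (N+h)·cosφ·cosλ = 1600225.405 m; Y = (N+h)·cosφ·sinλ = -1255553.513 m; Z = (N(1−e²)+h)·sinφ = 6024853.490 m.

X 1600230 m, Y -1255550 m, Z 6024850 m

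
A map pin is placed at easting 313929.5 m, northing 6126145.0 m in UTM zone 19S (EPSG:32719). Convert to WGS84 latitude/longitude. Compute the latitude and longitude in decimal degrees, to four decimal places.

lat -34.9902°, lon -71.0387°

Zone 19S: λ₀ = -69°, k₀ = 0.9996, false easting 500000 m, false northing 10000000 m.
Meridian distance M = (N − FN)/k₀ = -3875405.2 m.
Inverse transverse Mercator on WGS84 gives φ = -34.99019955°, λ = -71.03870020°.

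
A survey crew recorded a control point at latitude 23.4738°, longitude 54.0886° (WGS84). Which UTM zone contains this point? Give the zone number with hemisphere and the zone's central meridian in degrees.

UTM zone = ⌊(λ + 180)/6⌋ + 1; 54.0886° ∈ [54°, 60°) → zone 40.
Hemisphere: N (φ ≥ 0).
Central meridian λ₀ = 6×40 − 183 = 57°.

Zone 40N, central meridian 57°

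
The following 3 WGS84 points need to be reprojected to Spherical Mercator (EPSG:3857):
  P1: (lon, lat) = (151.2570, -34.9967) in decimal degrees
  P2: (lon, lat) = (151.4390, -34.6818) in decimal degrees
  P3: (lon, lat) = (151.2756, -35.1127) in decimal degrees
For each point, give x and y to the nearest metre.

P1: x 16837852 m, y -4163433 m; P2: x 16858112 m, y -4120723 m; P3: x 16839923 m, y -4179207 m

Web Mercator: x = R·λ, y = R·ln tan(π/4+φ/2), R = 6378137 m.
P1 (-34.9967°, 151.2570°) → (16837852.219, -4163432.696) m.
P2 (-34.6818°, 151.4390°) → (16858112.366, -4120722.674) m.
P3 (-35.1127°, 151.2756°) → (16839922.761, -4179207.190) m.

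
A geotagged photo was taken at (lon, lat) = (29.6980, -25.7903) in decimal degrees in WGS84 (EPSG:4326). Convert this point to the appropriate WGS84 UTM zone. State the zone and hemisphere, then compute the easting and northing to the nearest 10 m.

Zone 35S: E 770550 m, N 7144770 m

Longitude 29.6980° lies in the 6° band [24°, 30°), giving zone 35; latitude is south of the equator, so 35S.
Zone 35 central meridian λ₀ = 6×35 − 183 = 27°; Δλ = +2.6980°.
Transverse Mercator on WGS84 with k₀ = 0.9996 gives E = 770549.686 m, N = 7144765.984 m.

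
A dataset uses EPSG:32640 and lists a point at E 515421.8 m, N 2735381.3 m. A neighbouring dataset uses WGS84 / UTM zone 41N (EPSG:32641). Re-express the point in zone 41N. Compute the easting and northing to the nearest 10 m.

E -92010 m, N 2748040 m

UTM 40N → geographic: φ = 24.73290035°, λ = 57.15249957°.
UTM 41N (λ₀ = 63°) forward: E = -92011.125 m, N = 2748041.653 m.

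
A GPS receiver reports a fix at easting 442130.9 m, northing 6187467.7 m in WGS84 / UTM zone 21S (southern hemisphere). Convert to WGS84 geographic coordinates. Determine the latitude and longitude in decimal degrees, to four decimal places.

Zone 21S: λ₀ = -57°, k₀ = 0.9996, false easting 500000 m, false northing 10000000 m.
Meridian distance M = (N − FN)/k₀ = -3814057.9 m.
Inverse transverse Mercator on WGS84 gives φ = -34.45269999°, λ = -57.62999985°.

lat -34.4527°, lon -57.6300°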